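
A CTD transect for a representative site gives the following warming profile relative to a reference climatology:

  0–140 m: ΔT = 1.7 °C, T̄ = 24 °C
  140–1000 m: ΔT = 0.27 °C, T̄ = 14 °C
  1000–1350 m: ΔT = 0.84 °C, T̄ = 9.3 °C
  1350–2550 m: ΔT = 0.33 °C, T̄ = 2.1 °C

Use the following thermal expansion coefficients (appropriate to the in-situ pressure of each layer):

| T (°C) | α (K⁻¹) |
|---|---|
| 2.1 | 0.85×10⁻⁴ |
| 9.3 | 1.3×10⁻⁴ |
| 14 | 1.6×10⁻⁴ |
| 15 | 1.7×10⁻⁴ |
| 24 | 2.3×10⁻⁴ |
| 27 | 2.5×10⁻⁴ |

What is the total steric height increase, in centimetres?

16 cm of thermosteric rise

Layer 1 at 24 °C → α = 2.3×10⁻⁴ K⁻¹
Layer 2 at 14 °C → α = 1.6×10⁻⁴ K⁻¹
Layer 3 at 9.3 °C → α = 1.3×10⁻⁴ K⁻¹
Layer 4 at 2.1 °C → α = 0.85×10⁻⁴ K⁻¹
1.7 × 2.3×10⁻⁴ × 140 = 0.05474 m
860 × 0.27 × 1.6×10⁻⁴ = 0.037152 m
1000–1350 m: 0.84 × 1.3×10⁻⁴ × 350 = 0.03822 m
1350–2550 m: 0.33 × 1200 × 0.85×10⁻⁴ = 0.03366 m
Δh = 0.05474 + 0.037152 + 0.03822 + 0.03366 = 0.163772 m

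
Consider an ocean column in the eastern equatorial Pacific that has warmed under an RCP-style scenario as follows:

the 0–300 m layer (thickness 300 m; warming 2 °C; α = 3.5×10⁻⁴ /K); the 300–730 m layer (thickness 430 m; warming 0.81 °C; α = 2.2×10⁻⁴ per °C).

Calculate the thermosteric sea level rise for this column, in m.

0–300 m: 2 × 3.5×10⁻⁴ × 300 = 0.21000 m
Layer 2: 430 × 0.81 × 2.2×10⁻⁴ = 0.076626 m
Δh = 0.21000 + 0.076626 = 0.286626 m

about 0.29 m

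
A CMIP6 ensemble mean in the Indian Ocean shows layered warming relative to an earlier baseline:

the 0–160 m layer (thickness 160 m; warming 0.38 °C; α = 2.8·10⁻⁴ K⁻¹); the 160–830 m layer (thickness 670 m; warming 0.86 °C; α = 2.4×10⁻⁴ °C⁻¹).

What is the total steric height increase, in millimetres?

155 mm of thermosteric rise

Layer 1: 2.8×10⁻⁴ × 160 × 0.38 = 0.017024 m
0.86 × 670 × 2.4×10⁻⁴ = 0.138288 m
Δh = 0.017024 + 0.138288 = 0.155312 m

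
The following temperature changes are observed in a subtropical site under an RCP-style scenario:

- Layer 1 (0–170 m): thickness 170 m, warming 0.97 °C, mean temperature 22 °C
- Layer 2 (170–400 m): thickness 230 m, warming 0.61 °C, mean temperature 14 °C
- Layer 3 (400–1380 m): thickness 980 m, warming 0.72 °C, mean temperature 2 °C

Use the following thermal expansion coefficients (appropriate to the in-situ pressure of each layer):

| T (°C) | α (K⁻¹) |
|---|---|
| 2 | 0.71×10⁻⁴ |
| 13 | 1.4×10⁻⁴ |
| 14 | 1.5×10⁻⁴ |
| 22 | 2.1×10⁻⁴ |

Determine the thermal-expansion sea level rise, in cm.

about 11 cm

Layer 1 at 22 °C → α = 2.1×10⁻⁴ K⁻¹
Layer 2 at 14 °C → α = 1.5×10⁻⁴ K⁻¹
Layer 3 at 2 °C → α = 0.71×10⁻⁴ K⁻¹
170 × 0.97 × 2.1×10⁻⁴ = 0.034629 m
170–400 m: 0.61 × 1.5×10⁻⁴ × 230 = 0.021045 m
400–1380 m: 0.72 × 980 × 0.71×10⁻⁴ = 0.0500976 m
Δh = 0.034629 + 0.021045 + 0.0500976 = 0.1057716 m ≈ 11 cm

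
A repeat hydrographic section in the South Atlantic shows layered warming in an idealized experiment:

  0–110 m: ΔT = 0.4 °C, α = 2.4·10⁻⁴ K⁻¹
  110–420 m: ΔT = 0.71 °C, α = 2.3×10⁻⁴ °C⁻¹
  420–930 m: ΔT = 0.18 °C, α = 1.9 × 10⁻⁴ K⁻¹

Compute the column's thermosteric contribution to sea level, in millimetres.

110 × 2.4×10⁻⁴ × 0.4 = 0.01056 m
0.71 × 310 × 2.3×10⁻⁴ = 0.050623 m
0.18 × 1.9×10⁻⁴ × 510 = 0.017442 m
Δh = 0.01056 + 0.050623 + 0.017442 = 0.078625 m ≈ 79 mm

Δh ≈ 79 mm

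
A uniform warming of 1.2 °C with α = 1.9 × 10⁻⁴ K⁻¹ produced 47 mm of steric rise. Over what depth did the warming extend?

H = Δh/(αΔT) = 0.047 / (1.9×10⁻⁴ × 1.2) ≈ 206.1 m

206 m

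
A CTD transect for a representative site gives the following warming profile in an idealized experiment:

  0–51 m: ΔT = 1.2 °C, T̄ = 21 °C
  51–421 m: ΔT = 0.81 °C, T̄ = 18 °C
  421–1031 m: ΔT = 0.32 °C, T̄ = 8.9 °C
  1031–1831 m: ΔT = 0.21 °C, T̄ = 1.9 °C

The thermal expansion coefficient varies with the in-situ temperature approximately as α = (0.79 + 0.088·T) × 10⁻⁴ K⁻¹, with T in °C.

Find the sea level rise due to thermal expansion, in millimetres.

134 mm of thermosteric rise

Layer 1: α = (0.79 + 0.088×21)×10⁻⁴ = 2.638×10⁻⁴ K⁻¹
Layer 2: α = (0.79 + 0.088×18)×10⁻⁴ = 2.374×10⁻⁴ K⁻¹
Layer 3: α = (0.79 + 0.088×8.9)×10⁻⁴ = 1.5732×10⁻⁴ K⁻¹
Layer 4: α = (0.79 + 0.088×1.9)×10⁻⁴ = 0.9572×10⁻⁴ K⁻¹
0–51 m: 1.2 × 2.638×10⁻⁴ × 51 = 0.01614456 m
0.81 × 370 × 2.374×10⁻⁴ = 0.07114878 m
Layer 3: 1.5732×10⁻⁴ × 610 × 0.32 = 0.030708864 m
Layer 4: 0.9572×10⁻⁴ × 0.21 × 800 = 0.01608096 m
Δh = 0.01614456 + 0.07114878 + 0.030708864 + 0.01608096 = 0.134083164 m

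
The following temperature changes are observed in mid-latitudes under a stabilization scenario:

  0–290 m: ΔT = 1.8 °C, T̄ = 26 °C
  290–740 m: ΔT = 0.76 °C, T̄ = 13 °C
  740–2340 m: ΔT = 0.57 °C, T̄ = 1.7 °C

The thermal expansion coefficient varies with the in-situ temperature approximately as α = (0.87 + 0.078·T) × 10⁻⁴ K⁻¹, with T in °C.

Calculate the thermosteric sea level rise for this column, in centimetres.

Layer 1: α = (0.87 + 0.078×26)×10⁻⁴ = 2.898×10⁻⁴ K⁻¹
Layer 2: α = (0.87 + 0.078×13)×10⁻⁴ = 1.884×10⁻⁴ K⁻¹
Layer 3: α = (0.87 + 0.078×1.7)×10⁻⁴ = 1.0026×10⁻⁴ K⁻¹
Layer 1: 290 × 1.8 × 2.898×10⁻⁴ = 0.1512756 m
Layer 2: 450 × 1.884×10⁻⁴ × 0.76 = 0.0644328 m
740–2340 m: 1.0026×10⁻⁴ × 1600 × 0.57 = 0.09143712 m
Δh = 0.1512756 + 0.0644328 + 0.09143712 = 0.30714552 m ≈ 30.7 cm

30.7 cm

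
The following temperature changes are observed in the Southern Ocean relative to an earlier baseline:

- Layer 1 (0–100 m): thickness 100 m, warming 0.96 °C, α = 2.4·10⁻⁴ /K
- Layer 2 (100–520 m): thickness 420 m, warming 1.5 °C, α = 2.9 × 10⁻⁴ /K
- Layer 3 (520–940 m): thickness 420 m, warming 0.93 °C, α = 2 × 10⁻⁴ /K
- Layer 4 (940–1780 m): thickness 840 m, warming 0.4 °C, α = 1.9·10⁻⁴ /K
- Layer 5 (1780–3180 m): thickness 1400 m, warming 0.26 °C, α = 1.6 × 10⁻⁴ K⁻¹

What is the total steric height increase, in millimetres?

Layer 1: 100 × 2.4×10⁻⁴ × 0.96 = 0.02304 m
1.5 × 2.9×10⁻⁴ × 420 = 0.18270 m
420 × 2×10⁻⁴ × 0.93 = 0.07812 m
840 × 0.4 × 1.9×10⁻⁴ = 0.06384 m
Layer 5: 1400 × 1.6×10⁻⁴ × 0.26 = 0.05824 m
Δh = 0.02304 + 0.18270 + 0.07812 + 0.06384 + 0.05824 = 0.40594 m

406 mm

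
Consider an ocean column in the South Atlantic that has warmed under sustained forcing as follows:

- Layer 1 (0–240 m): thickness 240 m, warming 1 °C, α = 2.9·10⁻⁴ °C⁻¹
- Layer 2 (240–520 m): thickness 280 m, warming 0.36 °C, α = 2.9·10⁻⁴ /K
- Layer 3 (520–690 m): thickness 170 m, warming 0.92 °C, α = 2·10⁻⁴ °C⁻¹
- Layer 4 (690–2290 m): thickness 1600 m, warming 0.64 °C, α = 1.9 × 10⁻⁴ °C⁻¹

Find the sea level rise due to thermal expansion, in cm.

240 × 2.9×10⁻⁴ × 1 = 0.06960 m
0.36 × 2.9×10⁻⁴ × 280 = 0.029232 m
520–690 m: 170 × 0.92 × 2×10⁻⁴ = 0.03128 m
Layer 4: 0.64 × 1600 × 1.9×10⁻⁴ = 0.19456 m
Δh = 0.06960 + 0.029232 + 0.03128 + 0.19456 = 0.324672 m

about 32.5 cm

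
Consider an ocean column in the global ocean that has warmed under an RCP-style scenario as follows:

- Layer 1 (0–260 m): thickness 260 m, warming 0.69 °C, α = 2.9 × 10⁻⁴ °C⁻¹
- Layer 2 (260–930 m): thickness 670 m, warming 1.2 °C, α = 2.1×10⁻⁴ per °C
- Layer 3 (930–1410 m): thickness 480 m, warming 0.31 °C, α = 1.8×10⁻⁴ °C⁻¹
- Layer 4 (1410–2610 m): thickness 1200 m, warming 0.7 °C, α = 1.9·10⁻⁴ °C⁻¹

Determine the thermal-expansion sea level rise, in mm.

about 407 mm

Layer 1: 0.69 × 260 × 2.9×10⁻⁴ = 0.052026 m
2.1×10⁻⁴ × 1.2 × 670 = 0.16884 m
930–1410 m: 1.8×10⁻⁴ × 0.31 × 480 = 0.026784 m
1200 × 1.9×10⁻⁴ × 0.7 = 0.15960 m
Δh = 0.052026 + 0.16884 + 0.026784 + 0.15960 = 0.40725 m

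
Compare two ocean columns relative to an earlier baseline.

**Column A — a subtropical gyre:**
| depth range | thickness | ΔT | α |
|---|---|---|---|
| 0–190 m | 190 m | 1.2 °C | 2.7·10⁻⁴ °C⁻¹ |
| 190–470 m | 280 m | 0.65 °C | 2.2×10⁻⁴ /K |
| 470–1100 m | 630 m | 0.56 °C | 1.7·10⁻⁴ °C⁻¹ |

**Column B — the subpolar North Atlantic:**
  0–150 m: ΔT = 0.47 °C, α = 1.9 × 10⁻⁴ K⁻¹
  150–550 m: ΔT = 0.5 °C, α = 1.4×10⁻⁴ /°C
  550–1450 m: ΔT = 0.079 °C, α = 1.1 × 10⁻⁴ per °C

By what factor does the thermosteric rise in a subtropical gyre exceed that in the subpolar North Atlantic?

A 0–190 m: 2.7×10⁻⁴ × 190 × 1.2 = 0.06156 m
A Layer 2: 2.2×10⁻⁴ × 280 × 0.65 = 0.04004 m
A 630 × 1.7×10⁻⁴ × 0.56 = 0.059976 m
A total: 0.161576 m
B 0–150 m: 150 × 1.9×10⁻⁴ × 0.47 = 0.013395 m
B 1.4×10⁻⁴ × 0.5 × 400 = 0.02800 m
B Layer 3: 900 × 1.1×10⁻⁴ × 0.079 = 0.007821 m
B total: 0.049216 m
Ratio: 0.161576 / 0.049216 ≈ 3.283

≈ 3.28×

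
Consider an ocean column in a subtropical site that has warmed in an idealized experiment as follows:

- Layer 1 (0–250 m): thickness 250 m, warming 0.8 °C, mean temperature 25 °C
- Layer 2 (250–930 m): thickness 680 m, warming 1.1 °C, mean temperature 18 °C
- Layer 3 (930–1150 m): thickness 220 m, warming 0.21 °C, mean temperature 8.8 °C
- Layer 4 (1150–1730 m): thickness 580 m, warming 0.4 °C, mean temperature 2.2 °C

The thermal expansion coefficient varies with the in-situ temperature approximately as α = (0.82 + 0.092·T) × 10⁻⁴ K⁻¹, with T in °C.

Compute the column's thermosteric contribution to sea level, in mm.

Δh ≈ 279 mm

Layer 1: α = (0.82 + 0.092×25)×10⁻⁴ = 3.12×10⁻⁴ K⁻¹
Layer 2: α = (0.82 + 0.092×18)×10⁻⁴ = 2.476×10⁻⁴ K⁻¹
Layer 3: α = (0.82 + 0.092×8.8)×10⁻⁴ = 1.6296×10⁻⁴ K⁻¹
Layer 4: α = (0.82 + 0.092×2.2)×10⁻⁴ = 1.0224×10⁻⁴ K⁻¹
0–250 m: 0.8 × 3.12×10⁻⁴ × 250 = 0.06240 m
2.476×10⁻⁴ × 1.1 × 680 = 0.1852048 m
1.6296×10⁻⁴ × 220 × 0.21 = 0.007528752 m
1.0224×10⁻⁴ × 0.4 × 580 = 0.02371968 m
Δh = 0.06240 + 0.1852048 + 0.007528752 + 0.02371968 = 0.278853232 m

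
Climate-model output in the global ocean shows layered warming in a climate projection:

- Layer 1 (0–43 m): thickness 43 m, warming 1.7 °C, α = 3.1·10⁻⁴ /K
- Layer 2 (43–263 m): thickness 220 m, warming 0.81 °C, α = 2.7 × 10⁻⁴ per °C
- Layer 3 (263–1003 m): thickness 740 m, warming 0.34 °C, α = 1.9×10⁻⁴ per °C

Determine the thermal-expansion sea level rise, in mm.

about 119 mm

1.7 × 43 × 3.1×10⁻⁴ = 0.022661 m
220 × 0.81 × 2.7×10⁻⁴ = 0.048114 m
0.34 × 1.9×10⁻⁴ × 740 = 0.047804 m
Δh = 0.022661 + 0.048114 + 0.047804 = 0.118579 m ≈ 119 mm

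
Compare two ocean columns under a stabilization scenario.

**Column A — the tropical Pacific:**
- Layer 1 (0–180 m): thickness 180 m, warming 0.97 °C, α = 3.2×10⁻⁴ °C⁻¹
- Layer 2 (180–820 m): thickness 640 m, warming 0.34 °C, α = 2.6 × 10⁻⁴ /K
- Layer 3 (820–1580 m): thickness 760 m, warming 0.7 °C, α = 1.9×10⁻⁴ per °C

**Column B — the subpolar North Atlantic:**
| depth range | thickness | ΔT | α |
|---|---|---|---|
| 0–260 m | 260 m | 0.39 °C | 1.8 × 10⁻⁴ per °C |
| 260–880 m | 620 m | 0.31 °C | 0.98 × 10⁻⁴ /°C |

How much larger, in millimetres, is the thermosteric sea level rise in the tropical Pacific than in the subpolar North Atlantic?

A 0–180 m: 0.97 × 180 × 3.2×10⁻⁴ = 0.055872 m
A 640 × 2.6×10⁻⁴ × 0.34 = 0.056576 m
A 1.9×10⁻⁴ × 760 × 0.7 = 0.10108 m
A total: 0.213528 m
B 0.39 × 260 × 1.8×10⁻⁴ = 0.018252 m
B 620 × 0.98×10⁻⁴ × 0.31 = 0.0188356 m
B total: 0.0370876 m
Difference: 0.213528 − 0.0370876 = 0.1764404 m

176 mm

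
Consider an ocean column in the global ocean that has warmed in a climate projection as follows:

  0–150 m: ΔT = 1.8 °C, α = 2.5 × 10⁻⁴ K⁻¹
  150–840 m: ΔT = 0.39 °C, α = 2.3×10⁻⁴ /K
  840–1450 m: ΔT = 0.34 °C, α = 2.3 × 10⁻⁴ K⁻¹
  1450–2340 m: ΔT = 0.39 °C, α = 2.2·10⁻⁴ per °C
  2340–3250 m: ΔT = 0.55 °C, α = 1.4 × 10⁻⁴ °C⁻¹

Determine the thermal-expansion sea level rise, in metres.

0–150 m: 2.5×10⁻⁴ × 150 × 1.8 = 0.06750 m
Layer 2: 2.3×10⁻⁴ × 690 × 0.39 = 0.061893 m
Layer 3: 0.34 × 610 × 2.3×10⁻⁴ = 0.047702 m
Layer 4: 890 × 2.2×10⁻⁴ × 0.39 = 0.076362 m
2340–3250 m: 0.55 × 1.4×10⁻⁴ × 910 = 0.07007 m
Δh = 0.06750 + 0.061893 + 0.047702 + 0.076362 + 0.07007 = 0.323527 m

0.32 m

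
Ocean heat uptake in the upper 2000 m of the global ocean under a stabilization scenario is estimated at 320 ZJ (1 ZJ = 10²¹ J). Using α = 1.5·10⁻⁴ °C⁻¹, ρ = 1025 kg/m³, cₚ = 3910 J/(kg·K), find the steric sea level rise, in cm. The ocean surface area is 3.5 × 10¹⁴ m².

Per unit area: Q = 320×10²¹ / (3.5×10¹⁴) ≈ 9.143×10⁸ J/m²
Δh = αQ/(ρcₚ) = 1.5×10⁻⁴ × 9.143×10⁸ / (1025 × 3910) ≈ 0.03422 m

3.42 cm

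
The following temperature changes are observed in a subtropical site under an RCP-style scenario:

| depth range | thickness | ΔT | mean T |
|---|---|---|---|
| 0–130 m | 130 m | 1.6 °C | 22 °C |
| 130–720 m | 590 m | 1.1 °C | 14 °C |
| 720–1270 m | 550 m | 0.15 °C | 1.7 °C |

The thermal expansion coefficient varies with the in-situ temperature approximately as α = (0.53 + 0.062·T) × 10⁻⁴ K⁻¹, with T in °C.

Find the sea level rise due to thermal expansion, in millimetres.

Layer 1: α = (0.53 + 0.062×22)×10⁻⁴ = 1.894×10⁻⁴ K⁻¹
Layer 2: α = (0.53 + 0.062×14)×10⁻⁴ = 1.398×10⁻⁴ K⁻¹
Layer 3: α = (0.53 + 0.062×1.7)×10⁻⁴ = 0.6354×10⁻⁴ K⁻¹
Layer 1: 130 × 1.6 × 1.894×10⁻⁴ = 0.0393952 m
Layer 2: 1.1 × 590 × 1.398×10⁻⁴ = 0.0907302 m
720–1270 m: 0.6354×10⁻⁴ × 0.15 × 550 = 0.00524205 m
Δh = 0.0393952 + 0.0907302 + 0.00524205 = 0.13536745 m

Δh ≈ 135 mm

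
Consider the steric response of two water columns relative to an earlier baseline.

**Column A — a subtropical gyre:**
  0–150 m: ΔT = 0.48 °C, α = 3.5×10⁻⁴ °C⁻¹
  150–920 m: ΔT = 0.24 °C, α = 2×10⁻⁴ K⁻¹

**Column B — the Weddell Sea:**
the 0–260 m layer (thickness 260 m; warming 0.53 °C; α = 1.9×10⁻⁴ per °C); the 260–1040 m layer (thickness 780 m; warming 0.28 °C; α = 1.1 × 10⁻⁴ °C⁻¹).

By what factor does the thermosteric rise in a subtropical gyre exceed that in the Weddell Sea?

A 0–150 m: 3.5×10⁻⁴ × 150 × 0.48 = 0.02520 m
A Layer 2: 0.24 × 2×10⁻⁴ × 770 = 0.03696 m
A total: 0.06216 m
B 0–260 m: 260 × 0.53 × 1.9×10⁻⁴ = 0.026182 m
B 780 × 1.1×10⁻⁴ × 0.28 = 0.024024 m
B total: 0.050206 m
Ratio: 0.06216 / 0.050206 ≈ 1.238

≈ 1.24×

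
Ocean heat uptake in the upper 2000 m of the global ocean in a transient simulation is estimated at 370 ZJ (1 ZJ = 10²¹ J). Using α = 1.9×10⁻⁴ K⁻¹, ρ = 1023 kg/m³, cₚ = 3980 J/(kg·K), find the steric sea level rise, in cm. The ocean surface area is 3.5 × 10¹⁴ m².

about 4.93 cm

Per unit area: Q = 370×10²¹ / (3.5×10¹⁴) ≈ 1.057×10⁹ J/m²
Δh = αQ/(ρcₚ) = 1.9×10⁻⁴ × 1.057×10⁹ / (1023 × 3980) ≈ 0.049325 m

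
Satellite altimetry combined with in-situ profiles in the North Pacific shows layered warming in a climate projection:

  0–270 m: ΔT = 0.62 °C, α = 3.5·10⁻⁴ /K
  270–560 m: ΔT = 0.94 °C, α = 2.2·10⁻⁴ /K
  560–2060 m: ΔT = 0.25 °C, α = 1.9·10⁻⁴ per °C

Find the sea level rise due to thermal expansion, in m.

0.190 m of thermosteric rise

3.5×10⁻⁴ × 0.62 × 270 = 0.05859 m
Layer 2: 2.2×10⁻⁴ × 290 × 0.94 = 0.059972 m
560–2060 m: 0.25 × 1500 × 1.9×10⁻⁴ = 0.07125 m
Δh = 0.05859 + 0.059972 + 0.07125 = 0.189812 m ≈ 0.190 m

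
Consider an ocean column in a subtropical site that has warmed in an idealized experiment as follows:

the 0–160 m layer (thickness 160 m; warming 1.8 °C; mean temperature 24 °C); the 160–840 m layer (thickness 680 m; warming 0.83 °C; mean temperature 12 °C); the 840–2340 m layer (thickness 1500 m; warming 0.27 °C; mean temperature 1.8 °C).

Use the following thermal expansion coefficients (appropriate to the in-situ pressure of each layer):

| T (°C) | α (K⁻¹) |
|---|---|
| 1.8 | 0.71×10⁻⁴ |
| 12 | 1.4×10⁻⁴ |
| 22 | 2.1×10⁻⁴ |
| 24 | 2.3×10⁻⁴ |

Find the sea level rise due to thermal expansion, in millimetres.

Layer 1 at 24 °C → α = 2.3×10⁻⁴ K⁻¹
Layer 2 at 12 °C → α = 1.4×10⁻⁴ K⁻¹
Layer 3 at 1.8 °C → α = 0.71×10⁻⁴ K⁻¹
0–160 m: 1.8 × 160 × 2.3×10⁻⁴ = 0.06624 m
160–840 m: 1.4×10⁻⁴ × 0.83 × 680 = 0.079016 m
840–2340 m: 0.71×10⁻⁴ × 1500 × 0.27 = 0.028755 m
Δh = 0.06624 + 0.079016 + 0.028755 = 0.174011 m

Δh ≈ 170 mm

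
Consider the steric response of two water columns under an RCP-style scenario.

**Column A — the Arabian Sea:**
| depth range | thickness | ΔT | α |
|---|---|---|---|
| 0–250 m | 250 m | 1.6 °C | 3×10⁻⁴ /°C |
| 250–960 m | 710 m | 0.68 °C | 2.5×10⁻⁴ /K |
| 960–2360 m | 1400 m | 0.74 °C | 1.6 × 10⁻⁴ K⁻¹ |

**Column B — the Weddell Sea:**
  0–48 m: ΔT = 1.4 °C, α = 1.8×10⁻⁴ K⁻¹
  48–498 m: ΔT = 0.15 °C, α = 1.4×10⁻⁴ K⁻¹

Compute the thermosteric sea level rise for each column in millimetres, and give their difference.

Δh_A ≈ 406 mm, Δh_B ≈ 21.5 mm; difference ≈ 385 mm

A 3×10⁻⁴ × 250 × 1.6 = 0.12000 m
A 250–960 m: 0.68 × 2.5×10⁻⁴ × 710 = 0.12070 m
A 0.74 × 1400 × 1.6×10⁻⁴ = 0.16576 m
A total: 0.40646 m
B 1.8×10⁻⁴ × 48 × 1.4 = 0.012096 m
B Layer 2: 450 × 1.4×10⁻⁴ × 0.15 = 0.00945 m
B total: 0.021546 m
Difference: 0.40646 − 0.021546 = 0.384914 m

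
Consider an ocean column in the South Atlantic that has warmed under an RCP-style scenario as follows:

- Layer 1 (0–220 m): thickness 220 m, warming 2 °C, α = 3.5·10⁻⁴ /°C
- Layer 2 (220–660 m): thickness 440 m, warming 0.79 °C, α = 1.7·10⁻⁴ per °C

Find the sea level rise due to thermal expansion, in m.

220 × 3.5×10⁻⁴ × 2 = 0.15400 m
440 × 1.7×10⁻⁴ × 0.79 = 0.059092 m
Δh = 0.15400 + 0.059092 = 0.213092 m

Δh ≈ 0.213 m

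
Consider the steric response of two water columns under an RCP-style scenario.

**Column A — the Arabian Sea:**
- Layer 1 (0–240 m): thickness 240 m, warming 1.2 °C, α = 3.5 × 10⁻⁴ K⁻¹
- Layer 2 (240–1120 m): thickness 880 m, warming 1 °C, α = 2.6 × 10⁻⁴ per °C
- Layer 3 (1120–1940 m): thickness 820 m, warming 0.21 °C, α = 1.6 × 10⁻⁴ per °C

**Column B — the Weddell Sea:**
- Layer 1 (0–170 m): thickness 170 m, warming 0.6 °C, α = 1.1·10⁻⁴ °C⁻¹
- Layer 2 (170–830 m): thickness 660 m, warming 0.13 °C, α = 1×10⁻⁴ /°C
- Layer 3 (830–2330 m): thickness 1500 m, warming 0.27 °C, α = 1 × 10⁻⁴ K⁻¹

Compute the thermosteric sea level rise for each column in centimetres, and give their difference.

Δh_A ≈ 36 cm, Δh_B ≈ 6.0 cm; difference ≈ 30 cm

A Layer 1: 3.5×10⁻⁴ × 240 × 1.2 = 0.10080 m
A 2.6×10⁻⁴ × 1 × 880 = 0.22880 m
A 0.21 × 820 × 1.6×10⁻⁴ = 0.027552 m
A total: 0.357152 m
B 1.1×10⁻⁴ × 0.6 × 170 = 0.01122 m
B 170–830 m: 660 × 1×10⁻⁴ × 0.13 = 0.00858 m
B 830–2330 m: 1500 × 1×10⁻⁴ × 0.27 = 0.04050 m
B total: 0.06030 m
Difference: 0.357152 − 0.06030 = 0.296852 m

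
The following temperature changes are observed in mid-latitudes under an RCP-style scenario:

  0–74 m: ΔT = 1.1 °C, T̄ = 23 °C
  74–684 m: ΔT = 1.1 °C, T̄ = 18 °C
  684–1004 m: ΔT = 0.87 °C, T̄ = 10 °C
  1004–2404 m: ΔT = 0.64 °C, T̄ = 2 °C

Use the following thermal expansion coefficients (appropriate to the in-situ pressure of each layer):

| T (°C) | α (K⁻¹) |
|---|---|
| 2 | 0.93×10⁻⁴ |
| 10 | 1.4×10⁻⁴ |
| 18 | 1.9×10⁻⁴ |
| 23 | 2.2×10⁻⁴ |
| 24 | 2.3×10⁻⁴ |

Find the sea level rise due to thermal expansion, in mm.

Layer 1 at 23 °C → α = 2.2×10⁻⁴ K⁻¹
Layer 2 at 18 °C → α = 1.9×10⁻⁴ K⁻¹
Layer 3 at 10 °C → α = 1.4×10⁻⁴ K⁻¹
Layer 4 at 2 °C → α = 0.93×10⁻⁴ K⁻¹
1.1 × 74 × 2.2×10⁻⁴ = 0.017908 m
Layer 2: 1.9×10⁻⁴ × 1.1 × 610 = 0.12749 m
320 × 1.4×10⁻⁴ × 0.87 = 0.038976 m
1004–2404 m: 0.93×10⁻⁴ × 1400 × 0.64 = 0.083328 m
Δh = 0.017908 + 0.12749 + 0.038976 + 0.083328 = 0.267702 m

270 mm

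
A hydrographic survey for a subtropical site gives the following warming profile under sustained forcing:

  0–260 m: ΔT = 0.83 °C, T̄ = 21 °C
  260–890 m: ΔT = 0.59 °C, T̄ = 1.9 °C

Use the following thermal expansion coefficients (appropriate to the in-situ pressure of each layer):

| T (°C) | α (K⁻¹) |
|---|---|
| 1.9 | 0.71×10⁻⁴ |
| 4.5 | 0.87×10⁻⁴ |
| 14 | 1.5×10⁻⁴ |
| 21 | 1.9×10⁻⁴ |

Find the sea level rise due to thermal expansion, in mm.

Layer 1 at 21 °C → α = 1.9×10⁻⁴ K⁻¹
Layer 2 at 1.9 °C → α = 0.71×10⁻⁴ K⁻¹
0.83 × 1.9×10⁻⁴ × 260 = 0.041002 m
0.59 × 630 × 0.71×10⁻⁴ = 0.0263907 m
Δh = 0.041002 + 0.0263907 = 0.0673927 m

Δh ≈ 67.4 mm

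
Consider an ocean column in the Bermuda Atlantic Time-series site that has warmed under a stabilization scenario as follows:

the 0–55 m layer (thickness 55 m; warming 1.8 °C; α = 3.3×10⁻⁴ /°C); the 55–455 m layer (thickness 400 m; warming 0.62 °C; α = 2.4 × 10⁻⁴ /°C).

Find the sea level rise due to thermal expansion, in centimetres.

Layer 1: 3.3×10⁻⁴ × 55 × 1.8 = 0.03267 m
55–455 m: 2.4×10⁻⁴ × 400 × 0.62 = 0.05952 m
Δh = 0.03267 + 0.05952 = 0.09219 m ≈ 9.22 cm

Δh = 9.22 cm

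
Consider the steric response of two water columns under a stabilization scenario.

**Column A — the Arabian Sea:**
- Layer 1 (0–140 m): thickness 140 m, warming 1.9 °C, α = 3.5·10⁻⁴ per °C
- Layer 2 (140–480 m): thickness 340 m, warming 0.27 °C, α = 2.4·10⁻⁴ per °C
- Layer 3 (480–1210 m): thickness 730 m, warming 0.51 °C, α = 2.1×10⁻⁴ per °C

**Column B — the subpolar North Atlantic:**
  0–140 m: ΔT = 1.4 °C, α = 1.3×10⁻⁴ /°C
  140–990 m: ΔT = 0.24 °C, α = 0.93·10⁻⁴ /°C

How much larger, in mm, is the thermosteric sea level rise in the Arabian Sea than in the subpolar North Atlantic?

A Layer 1: 1.9 × 140 × 3.5×10⁻⁴ = 0.09310 m
A 0.27 × 2.4×10⁻⁴ × 340 = 0.022032 m
A 480–1210 m: 0.51 × 730 × 2.1×10⁻⁴ = 0.078183 m
A total: 0.193315 m
B Layer 1: 1.4 × 1.3×10⁻⁴ × 140 = 0.02548 m
B 0.93×10⁻⁴ × 0.24 × 850 = 0.018972 m
B total: 0.044452 m
Difference: 0.193315 − 0.044452 = 0.148863 m

Δh_A − Δh_B ≈ 150 mm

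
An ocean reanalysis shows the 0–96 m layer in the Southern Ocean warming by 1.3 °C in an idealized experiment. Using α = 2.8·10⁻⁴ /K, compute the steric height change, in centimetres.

Δh = αΔT·H = 2.8×10⁻⁴ × 1.3 × 96 = 0.034944 m

3.49 cm of thermosteric rise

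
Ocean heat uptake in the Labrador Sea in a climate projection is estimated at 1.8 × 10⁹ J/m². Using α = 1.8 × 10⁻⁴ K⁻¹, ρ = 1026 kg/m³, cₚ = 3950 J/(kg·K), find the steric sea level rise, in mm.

Δh = αQ/(ρcₚ) = 1.8×10⁻⁴ × 1.8×10⁹ / (1026 × 3950) ≈ 0.079947 m

79.9 mm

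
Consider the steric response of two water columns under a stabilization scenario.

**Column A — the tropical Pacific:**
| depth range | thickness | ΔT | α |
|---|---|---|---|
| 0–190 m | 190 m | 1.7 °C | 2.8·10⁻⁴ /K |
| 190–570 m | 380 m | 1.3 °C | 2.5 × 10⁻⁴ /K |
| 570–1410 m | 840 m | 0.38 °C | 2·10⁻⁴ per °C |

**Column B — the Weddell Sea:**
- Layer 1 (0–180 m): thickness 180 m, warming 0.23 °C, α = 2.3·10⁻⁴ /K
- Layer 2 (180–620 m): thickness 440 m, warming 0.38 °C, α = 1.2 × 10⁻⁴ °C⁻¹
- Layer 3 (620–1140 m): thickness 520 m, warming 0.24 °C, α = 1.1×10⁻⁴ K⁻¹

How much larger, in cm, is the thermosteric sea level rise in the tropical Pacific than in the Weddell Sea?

23 cm

A 2.8×10⁻⁴ × 190 × 1.7 = 0.09044 m
A 380 × 1.3 × 2.5×10⁻⁴ = 0.12350 m
A 0.38 × 840 × 2×10⁻⁴ = 0.06384 m
A total: 0.27778 m
B 0–180 m: 180 × 0.23 × 2.3×10⁻⁴ = 0.009522 m
B 440 × 1.2×10⁻⁴ × 0.38 = 0.020064 m
B Layer 3: 520 × 1.1×10⁻⁴ × 0.24 = 0.013728 m
B total: 0.043314 m
Difference: 0.27778 − 0.043314 = 0.234466 m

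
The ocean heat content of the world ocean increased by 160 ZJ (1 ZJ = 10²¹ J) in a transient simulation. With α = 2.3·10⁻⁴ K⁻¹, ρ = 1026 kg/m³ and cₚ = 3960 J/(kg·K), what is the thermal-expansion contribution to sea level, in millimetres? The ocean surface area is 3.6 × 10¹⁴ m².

about 25.2 mm

Per unit area: Q = 160×10²¹ / (3.6×10¹⁴) ≈ 4.444×10⁸ J/m²
Δh = αQ/(ρcₚ) = 2.3×10⁻⁴ × 4.444×10⁸ / (1026 × 3960) ≈ 0.025157 m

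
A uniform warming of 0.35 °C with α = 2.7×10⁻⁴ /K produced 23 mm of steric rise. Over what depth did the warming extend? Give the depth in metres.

H = Δh/(αΔT) = 0.023 / (2.7×10⁻⁴ × 0.35) ≈ 243.4 m

240 m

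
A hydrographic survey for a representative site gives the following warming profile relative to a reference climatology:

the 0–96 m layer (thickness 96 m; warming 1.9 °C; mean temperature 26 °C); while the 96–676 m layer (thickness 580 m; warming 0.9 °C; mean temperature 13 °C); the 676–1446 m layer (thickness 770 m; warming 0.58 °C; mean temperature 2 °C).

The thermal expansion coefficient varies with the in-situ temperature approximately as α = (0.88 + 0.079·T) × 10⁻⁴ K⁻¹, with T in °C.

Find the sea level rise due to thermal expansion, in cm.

Layer 1: α = (0.88 + 0.079×26)×10⁻⁴ = 2.934×10⁻⁴ K⁻¹
Layer 2: α = (0.88 + 0.079×13)×10⁻⁴ = 1.907×10⁻⁴ K⁻¹
Layer 3: α = (0.88 + 0.079×2)×10⁻⁴ = 1.038×10⁻⁴ K⁻¹
Layer 1: 2.934×10⁻⁴ × 96 × 1.9 = 0.05351616 m
Layer 2: 0.9 × 1.907×10⁻⁴ × 580 = 0.0995454 m
676–1446 m: 1.038×10⁻⁴ × 770 × 0.58 = 0.04635708 m
Δh = 0.05351616 + 0.0995454 + 0.04635708 = 0.19941864 m ≈ 20 cm

20 cm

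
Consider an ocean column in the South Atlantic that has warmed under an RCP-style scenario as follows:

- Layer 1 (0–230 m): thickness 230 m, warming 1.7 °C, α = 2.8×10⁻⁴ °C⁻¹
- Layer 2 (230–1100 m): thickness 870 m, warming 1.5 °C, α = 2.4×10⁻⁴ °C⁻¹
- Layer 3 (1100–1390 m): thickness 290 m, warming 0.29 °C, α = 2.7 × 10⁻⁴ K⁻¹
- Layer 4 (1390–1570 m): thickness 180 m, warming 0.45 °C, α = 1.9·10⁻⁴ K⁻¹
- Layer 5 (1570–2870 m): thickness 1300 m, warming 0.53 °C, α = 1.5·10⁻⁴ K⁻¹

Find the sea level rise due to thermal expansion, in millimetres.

Δh = 564 mm

Layer 1: 230 × 2.8×10⁻⁴ × 1.7 = 0.10948 m
Layer 2: 870 × 1.5 × 2.4×10⁻⁴ = 0.31320 m
Layer 3: 0.29 × 2.7×10⁻⁴ × 290 = 0.022707 m
0.45 × 1.9×10⁻⁴ × 180 = 0.01539 m
0.53 × 1.5×10⁻⁴ × 1300 = 0.10335 m
Δh = 0.10948 + 0.31320 + 0.022707 + 0.01539 + 0.10335 = 0.564127 m ≈ 564 mm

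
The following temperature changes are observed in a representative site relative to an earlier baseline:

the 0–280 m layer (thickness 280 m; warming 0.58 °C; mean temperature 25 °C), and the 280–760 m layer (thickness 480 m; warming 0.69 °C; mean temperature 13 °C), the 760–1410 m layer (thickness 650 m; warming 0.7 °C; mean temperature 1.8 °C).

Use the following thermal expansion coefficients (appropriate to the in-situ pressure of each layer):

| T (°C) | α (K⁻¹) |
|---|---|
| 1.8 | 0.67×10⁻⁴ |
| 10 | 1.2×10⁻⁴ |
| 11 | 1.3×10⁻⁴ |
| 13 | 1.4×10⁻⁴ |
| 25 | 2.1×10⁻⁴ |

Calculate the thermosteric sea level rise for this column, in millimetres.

Layer 1 at 25 °C → α = 2.1×10⁻⁴ K⁻¹
Layer 2 at 13 °C → α = 1.4×10⁻⁴ K⁻¹
Layer 3 at 1.8 °C → α = 0.67×10⁻⁴ K⁻¹
0–280 m: 0.58 × 280 × 2.1×10⁻⁴ = 0.034104 m
1.4×10⁻⁴ × 480 × 0.69 = 0.046368 m
0.67×10⁻⁴ × 0.7 × 650 = 0.030485 m
Δh = 0.034104 + 0.046368 + 0.030485 = 0.110957 m ≈ 111 mm

Δh ≈ 111 mm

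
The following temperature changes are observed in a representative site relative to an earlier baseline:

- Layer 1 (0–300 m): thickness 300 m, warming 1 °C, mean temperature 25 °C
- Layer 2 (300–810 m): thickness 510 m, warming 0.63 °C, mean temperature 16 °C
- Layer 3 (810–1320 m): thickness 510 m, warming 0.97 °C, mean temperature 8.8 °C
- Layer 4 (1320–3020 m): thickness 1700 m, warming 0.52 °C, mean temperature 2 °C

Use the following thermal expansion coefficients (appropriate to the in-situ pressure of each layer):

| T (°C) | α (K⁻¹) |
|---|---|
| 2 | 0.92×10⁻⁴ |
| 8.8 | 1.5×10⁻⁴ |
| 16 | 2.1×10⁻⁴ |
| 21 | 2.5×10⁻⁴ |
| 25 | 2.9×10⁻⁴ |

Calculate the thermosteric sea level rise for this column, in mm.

Layer 1 at 25 °C → α = 2.9×10⁻⁴ K⁻¹
Layer 2 at 16 °C → α = 2.1×10⁻⁴ K⁻¹
Layer 3 at 8.8 °C → α = 1.5×10⁻⁴ K⁻¹
Layer 4 at 2 °C → α = 0.92×10⁻⁴ K⁻¹
0–300 m: 2.9×10⁻⁴ × 1 × 300 = 0.08700 m
Layer 2: 0.63 × 2.1×10⁻⁴ × 510 = 0.067473 m
Layer 3: 0.97 × 1.5×10⁻⁴ × 510 = 0.074205 m
0.92×10⁻⁴ × 0.52 × 1700 = 0.081328 m
Δh = 0.08700 + 0.067473 + 0.074205 + 0.081328 = 0.310006 m ≈ 310 mm

310 mm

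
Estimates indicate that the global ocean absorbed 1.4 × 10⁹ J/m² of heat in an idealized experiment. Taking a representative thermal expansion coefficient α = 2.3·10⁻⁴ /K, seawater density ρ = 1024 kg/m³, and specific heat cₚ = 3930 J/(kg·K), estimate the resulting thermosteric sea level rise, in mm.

Δh = αQ/(ρcₚ) = 2.3×10⁻⁴ × 1.4×10⁹ / (1024 × 3930) ≈ 0.080014 m

Δh ≈ 80.0 mm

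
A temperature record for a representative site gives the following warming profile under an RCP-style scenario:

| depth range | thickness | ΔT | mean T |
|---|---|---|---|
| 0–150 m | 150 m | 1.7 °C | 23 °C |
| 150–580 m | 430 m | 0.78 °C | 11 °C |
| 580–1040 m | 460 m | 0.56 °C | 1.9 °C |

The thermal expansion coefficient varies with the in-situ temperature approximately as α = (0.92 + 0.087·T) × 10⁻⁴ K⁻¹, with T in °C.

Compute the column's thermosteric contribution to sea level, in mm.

Layer 1: α = (0.92 + 0.087×23)×10⁻⁴ = 2.921×10⁻⁴ K⁻¹
Layer 2: α = (0.92 + 0.087×11)×10⁻⁴ = 1.877×10⁻⁴ K⁻¹
Layer 3: α = (0.92 + 0.087×1.9)×10⁻⁴ = 1.0853×10⁻⁴ K⁻¹
Layer 1: 2.921×10⁻⁴ × 150 × 1.7 = 0.0744855 m
1.877×10⁻⁴ × 0.78 × 430 = 0.06295458 m
Layer 3: 0.56 × 1.0853×10⁻⁴ × 460 = 0.027957328 m
Δh = 0.0744855 + 0.06295458 + 0.027957328 = 0.165397408 m

about 170 mm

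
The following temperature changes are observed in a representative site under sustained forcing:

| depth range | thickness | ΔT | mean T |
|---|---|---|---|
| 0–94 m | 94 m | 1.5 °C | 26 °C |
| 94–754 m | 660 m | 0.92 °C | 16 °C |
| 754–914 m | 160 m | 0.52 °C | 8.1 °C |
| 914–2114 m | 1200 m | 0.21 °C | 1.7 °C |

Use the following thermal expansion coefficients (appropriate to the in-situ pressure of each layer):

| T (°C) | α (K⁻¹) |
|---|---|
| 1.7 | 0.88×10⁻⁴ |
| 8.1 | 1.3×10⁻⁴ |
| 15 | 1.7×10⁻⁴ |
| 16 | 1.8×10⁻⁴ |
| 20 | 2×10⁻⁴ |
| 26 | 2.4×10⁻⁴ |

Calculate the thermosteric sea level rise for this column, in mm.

Layer 1 at 26 °C → α = 2.4×10⁻⁴ K⁻¹
Layer 2 at 16 °C → α = 1.8×10⁻⁴ K⁻¹
Layer 3 at 8.1 °C → α = 1.3×10⁻⁴ K⁻¹
Layer 4 at 1.7 °C → α = 0.88×10⁻⁴ K⁻¹
94 × 2.4×10⁻⁴ × 1.5 = 0.03384 m
94–754 m: 660 × 0.92 × 1.8×10⁻⁴ = 0.109296 m
Layer 3: 0.52 × 160 × 1.3×10⁻⁴ = 0.010816 m
1200 × 0.88×10⁻⁴ × 0.21 = 0.022176 m
Δh = 0.03384 + 0.109296 + 0.010816 + 0.022176 = 0.176128 m

Δh ≈ 180 mm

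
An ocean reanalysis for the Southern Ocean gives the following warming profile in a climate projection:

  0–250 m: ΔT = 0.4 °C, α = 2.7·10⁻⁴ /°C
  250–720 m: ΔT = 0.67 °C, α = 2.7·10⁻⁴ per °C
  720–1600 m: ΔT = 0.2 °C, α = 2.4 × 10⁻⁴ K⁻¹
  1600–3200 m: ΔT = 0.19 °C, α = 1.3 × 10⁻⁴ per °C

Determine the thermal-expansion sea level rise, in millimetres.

194 mm of thermosteric rise

Layer 1: 2.7×10⁻⁴ × 250 × 0.4 = 0.02700 m
0.67 × 2.7×10⁻⁴ × 470 = 0.085023 m
720–1600 m: 2.4×10⁻⁴ × 0.2 × 880 = 0.04224 m
1600–3200 m: 1.3×10⁻⁴ × 0.19 × 1600 = 0.03952 m
Δh = 0.02700 + 0.085023 + 0.04224 + 0.03952 = 0.193783 m ≈ 194 mm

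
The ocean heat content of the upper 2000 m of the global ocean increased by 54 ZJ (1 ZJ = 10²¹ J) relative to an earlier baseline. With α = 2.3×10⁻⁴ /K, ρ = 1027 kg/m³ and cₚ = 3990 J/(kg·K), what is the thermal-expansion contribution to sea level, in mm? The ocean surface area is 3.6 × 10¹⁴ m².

Per unit area: Q = 54×10²¹ / (3.6×10¹⁴) = 1.5×10⁸ J/m²
Δh = αQ/(ρcₚ) = 2.3×10⁻⁴ × 1.5×10⁸ / (1027 × 3990) ≈ 0.0084193 m

8.4 mm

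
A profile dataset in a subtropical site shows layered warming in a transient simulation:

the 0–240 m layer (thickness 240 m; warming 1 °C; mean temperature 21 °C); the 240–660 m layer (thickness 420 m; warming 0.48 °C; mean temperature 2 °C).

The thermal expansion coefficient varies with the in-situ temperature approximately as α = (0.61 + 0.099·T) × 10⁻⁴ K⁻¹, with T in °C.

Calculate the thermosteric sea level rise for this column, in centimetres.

Layer 1: α = (0.61 + 0.099×21)×10⁻⁴ = 2.689×10⁻⁴ K⁻¹
Layer 2: α = (0.61 + 0.099×2)×10⁻⁴ = 0.808×10⁻⁴ K⁻¹
Layer 1: 1 × 2.689×10⁻⁴ × 240 = 0.064536 m
240–660 m: 420 × 0.48 × 0.808×10⁻⁴ = 0.01628928 m
Δh = 0.064536 + 0.01628928 = 0.08082528 m

8.08 cm of thermosteric rise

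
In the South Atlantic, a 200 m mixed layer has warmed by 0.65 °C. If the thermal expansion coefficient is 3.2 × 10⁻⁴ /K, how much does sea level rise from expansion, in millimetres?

Δh ≈ 42 mm

Δh = αΔT·H = 3.2×10⁻⁴ × 0.65 × 200 = 0.04160 m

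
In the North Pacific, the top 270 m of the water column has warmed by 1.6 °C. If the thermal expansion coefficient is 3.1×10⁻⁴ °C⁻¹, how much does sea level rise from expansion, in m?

Δh = 0.13 m

Δh = αΔT·H = 3.1×10⁻⁴ × 1.6 × 270 = 0.13392 m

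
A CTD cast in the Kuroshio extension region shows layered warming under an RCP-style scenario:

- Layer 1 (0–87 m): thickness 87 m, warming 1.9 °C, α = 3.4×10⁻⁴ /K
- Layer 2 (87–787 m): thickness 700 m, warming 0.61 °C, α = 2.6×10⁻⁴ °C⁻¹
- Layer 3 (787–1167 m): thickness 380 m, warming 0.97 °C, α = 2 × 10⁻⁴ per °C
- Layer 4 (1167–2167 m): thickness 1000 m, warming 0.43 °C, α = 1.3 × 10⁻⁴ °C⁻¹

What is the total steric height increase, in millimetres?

0–87 m: 87 × 1.9 × 3.4×10⁻⁴ = 0.056202 m
87–787 m: 700 × 2.6×10⁻⁴ × 0.61 = 0.11102 m
787–1167 m: 2×10⁻⁴ × 0.97 × 380 = 0.07372 m
1.3×10⁻⁴ × 1000 × 0.43 = 0.05590 m
Δh = 0.056202 + 0.11102 + 0.07372 + 0.05590 = 0.296842 m ≈ 297 mm

297 mm of thermosteric rise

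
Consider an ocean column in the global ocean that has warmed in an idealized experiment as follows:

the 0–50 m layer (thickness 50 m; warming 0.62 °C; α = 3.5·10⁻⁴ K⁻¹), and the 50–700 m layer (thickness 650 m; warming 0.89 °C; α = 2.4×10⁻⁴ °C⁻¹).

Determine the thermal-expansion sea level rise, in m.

0.150 m

0–50 m: 0.62 × 3.5×10⁻⁴ × 50 = 0.01085 m
50–700 m: 650 × 2.4×10⁻⁴ × 0.89 = 0.13884 m
Δh = 0.01085 + 0.13884 = 0.14969 m ≈ 0.150 m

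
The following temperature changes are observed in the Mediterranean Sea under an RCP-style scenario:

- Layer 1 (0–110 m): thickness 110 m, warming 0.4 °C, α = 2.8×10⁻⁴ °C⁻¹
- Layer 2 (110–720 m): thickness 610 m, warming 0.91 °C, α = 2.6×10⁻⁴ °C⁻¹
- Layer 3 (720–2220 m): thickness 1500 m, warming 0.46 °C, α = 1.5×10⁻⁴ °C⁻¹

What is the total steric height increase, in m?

0.26 m of thermosteric rise

2.8×10⁻⁴ × 0.4 × 110 = 0.01232 m
Layer 2: 2.6×10⁻⁴ × 610 × 0.91 = 0.144326 m
Layer 3: 0.46 × 1.5×10⁻⁴ × 1500 = 0.10350 m
Δh = 0.01232 + 0.144326 + 0.10350 = 0.260146 m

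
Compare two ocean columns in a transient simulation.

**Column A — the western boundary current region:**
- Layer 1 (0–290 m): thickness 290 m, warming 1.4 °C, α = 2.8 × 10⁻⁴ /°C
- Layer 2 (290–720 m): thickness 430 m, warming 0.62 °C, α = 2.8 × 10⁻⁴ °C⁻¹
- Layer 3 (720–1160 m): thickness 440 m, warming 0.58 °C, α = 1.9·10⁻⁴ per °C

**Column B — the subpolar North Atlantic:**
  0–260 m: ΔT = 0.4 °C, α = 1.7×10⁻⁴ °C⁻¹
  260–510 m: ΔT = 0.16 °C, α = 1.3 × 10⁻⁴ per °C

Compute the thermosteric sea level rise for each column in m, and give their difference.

A Layer 1: 290 × 1.4 × 2.8×10⁻⁴ = 0.11368 m
A Layer 2: 2.8×10⁻⁴ × 0.62 × 430 = 0.074648 m
A 720–1160 m: 440 × 1.9×10⁻⁴ × 0.58 = 0.048488 m
A total: 0.236816 m
B 260 × 0.4 × 1.7×10⁻⁴ = 0.01768 m
B Layer 2: 0.16 × 250 × 1.3×10⁻⁴ = 0.00520 m
B total: 0.02288 m
Difference: 0.236816 − 0.02288 = 0.213936 m

Δh_A ≈ 0.24 m, Δh_B ≈ 0.023 m; difference ≈ 0.21 m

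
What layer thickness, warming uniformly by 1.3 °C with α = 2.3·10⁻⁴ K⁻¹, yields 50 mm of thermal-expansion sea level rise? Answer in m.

H = Δh/(αΔT) = 0.05 / (2.3×10⁻⁴ × 1.3) ≈ 167.2 m

H ≈ 167 m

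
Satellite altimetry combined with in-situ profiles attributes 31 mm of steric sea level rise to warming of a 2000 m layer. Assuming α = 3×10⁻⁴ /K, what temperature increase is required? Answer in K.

ΔT = Δh/(αH) = 0.031 / (3×10⁻⁴ × 2000) ≈ 0.05167 K

0.0517 K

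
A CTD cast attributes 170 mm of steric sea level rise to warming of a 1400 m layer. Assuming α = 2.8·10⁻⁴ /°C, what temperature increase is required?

ΔT = Δh/(αH) = 0.17 / (2.8×10⁻⁴ × 1400) ≈ 0.4337 K

ΔT ≈ 0.43 K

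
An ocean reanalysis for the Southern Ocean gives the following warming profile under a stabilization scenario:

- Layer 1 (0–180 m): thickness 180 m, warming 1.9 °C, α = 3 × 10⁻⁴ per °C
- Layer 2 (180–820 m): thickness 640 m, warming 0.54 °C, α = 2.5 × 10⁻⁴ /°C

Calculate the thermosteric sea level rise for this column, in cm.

Δh ≈ 18.9 cm

Layer 1: 180 × 1.9 × 3×10⁻⁴ = 0.10260 m
0.54 × 2.5×10⁻⁴ × 640 = 0.08640 m
Δh = 0.10260 + 0.08640 = 0.18900 m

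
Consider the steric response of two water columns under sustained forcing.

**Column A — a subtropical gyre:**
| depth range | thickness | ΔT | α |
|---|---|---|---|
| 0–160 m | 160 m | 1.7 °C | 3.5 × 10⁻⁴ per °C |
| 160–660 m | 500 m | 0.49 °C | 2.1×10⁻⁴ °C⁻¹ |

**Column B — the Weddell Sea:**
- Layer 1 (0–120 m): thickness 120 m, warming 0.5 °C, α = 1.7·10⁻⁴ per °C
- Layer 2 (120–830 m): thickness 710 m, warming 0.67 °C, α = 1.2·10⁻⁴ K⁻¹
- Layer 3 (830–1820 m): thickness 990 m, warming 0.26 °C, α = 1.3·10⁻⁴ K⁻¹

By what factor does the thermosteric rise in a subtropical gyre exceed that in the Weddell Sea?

A 0–160 m: 3.5×10⁻⁴ × 160 × 1.7 = 0.09520 m
A 160–660 m: 0.49 × 500 × 2.1×10⁻⁴ = 0.05145 m
A total: 0.14665 m
B 0–120 m: 120 × 0.5 × 1.7×10⁻⁴ = 0.01020 m
B Layer 2: 1.2×10⁻⁴ × 710 × 0.67 = 0.057084 m
B Layer 3: 1.3×10⁻⁴ × 990 × 0.26 = 0.033462 m
B total: 0.100746 m
Ratio: 0.14665 / 0.100746 ≈ 1.456

≈ 1.5×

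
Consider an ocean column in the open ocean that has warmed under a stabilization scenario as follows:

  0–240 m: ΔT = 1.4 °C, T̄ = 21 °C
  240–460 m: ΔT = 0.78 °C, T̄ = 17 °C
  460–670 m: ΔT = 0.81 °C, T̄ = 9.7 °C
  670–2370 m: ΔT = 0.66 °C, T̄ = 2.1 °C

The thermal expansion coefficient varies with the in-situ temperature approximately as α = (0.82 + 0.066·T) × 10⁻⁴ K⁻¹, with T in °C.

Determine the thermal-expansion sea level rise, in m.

0.240 m

Layer 1: α = (0.82 + 0.066×21)×10⁻⁴ = 2.206×10⁻⁴ K⁻¹
Layer 2: α = (0.82 + 0.066×17)×10⁻⁴ = 1.942×10⁻⁴ K⁻¹
Layer 3: α = (0.82 + 0.066×9.7)×10⁻⁴ = 1.4602×10⁻⁴ K⁻¹
Layer 4: α = (0.82 + 0.066×2.1)×10⁻⁴ = 0.9586×10⁻⁴ K⁻¹
2.206×10⁻⁴ × 1.4 × 240 = 0.0741216 m
240–460 m: 220 × 1.942×10⁻⁴ × 0.78 = 0.03332472 m
210 × 1.4602×10⁻⁴ × 0.81 = 0.024838002 m
Layer 4: 0.9586×10⁻⁴ × 0.66 × 1700 = 0.10755492 m
Δh = 0.0741216 + 0.03332472 + 0.024838002 + 0.10755492 = 0.239839242 m ≈ 0.240 m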